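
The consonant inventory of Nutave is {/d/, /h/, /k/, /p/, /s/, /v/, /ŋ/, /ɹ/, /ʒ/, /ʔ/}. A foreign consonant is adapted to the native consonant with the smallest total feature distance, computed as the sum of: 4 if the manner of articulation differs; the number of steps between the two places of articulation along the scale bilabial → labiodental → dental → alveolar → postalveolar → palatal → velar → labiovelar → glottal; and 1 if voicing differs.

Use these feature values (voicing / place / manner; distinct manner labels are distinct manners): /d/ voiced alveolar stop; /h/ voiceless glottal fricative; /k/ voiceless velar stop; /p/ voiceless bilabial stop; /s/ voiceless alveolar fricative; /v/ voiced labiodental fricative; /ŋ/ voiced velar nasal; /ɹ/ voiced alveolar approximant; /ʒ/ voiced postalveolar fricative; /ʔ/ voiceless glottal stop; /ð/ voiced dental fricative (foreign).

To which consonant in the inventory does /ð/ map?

/v/ is closest: same manner (fricative), place distance 1 (dental→labiodental), same voicing; total 1. Next closest is /s/ at distance 2.

v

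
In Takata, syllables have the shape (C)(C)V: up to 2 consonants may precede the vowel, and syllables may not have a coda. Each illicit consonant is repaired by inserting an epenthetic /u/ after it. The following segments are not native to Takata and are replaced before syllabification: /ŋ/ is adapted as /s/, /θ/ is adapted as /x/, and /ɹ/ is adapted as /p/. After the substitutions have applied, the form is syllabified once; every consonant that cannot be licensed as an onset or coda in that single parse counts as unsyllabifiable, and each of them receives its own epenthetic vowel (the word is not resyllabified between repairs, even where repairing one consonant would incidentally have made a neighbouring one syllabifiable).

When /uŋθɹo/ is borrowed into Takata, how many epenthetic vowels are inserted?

After substitution the input is /usxpo/.
The unsyllabifiable consonants are /s/; each receives one epenthetic vowel.

1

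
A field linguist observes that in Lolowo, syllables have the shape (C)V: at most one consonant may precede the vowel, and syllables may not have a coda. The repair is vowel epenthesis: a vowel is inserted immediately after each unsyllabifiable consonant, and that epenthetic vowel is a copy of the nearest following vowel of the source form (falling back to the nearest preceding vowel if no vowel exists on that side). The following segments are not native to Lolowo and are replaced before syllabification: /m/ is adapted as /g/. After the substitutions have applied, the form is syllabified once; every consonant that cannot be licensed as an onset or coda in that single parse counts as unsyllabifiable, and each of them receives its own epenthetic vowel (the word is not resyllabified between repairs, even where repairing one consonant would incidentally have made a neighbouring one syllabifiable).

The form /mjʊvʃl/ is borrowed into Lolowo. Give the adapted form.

gʊjʊvʊʃʊlʊ

Substitution: /m/ → /g/, giving /gjʊvʃl/.
Under (C)V, the unsyllabifiable consonants are /g/, /v/, /ʃ/, /l/ (no codas are permitted; onsets are limited to one consonant).
Each unlicensed consonant becomes the onset of a new syllable: /g/ → /gʊ/, /v/ → /vʊ/, /ʃ/ → /ʃʊ/, /l/ → /lʊ/.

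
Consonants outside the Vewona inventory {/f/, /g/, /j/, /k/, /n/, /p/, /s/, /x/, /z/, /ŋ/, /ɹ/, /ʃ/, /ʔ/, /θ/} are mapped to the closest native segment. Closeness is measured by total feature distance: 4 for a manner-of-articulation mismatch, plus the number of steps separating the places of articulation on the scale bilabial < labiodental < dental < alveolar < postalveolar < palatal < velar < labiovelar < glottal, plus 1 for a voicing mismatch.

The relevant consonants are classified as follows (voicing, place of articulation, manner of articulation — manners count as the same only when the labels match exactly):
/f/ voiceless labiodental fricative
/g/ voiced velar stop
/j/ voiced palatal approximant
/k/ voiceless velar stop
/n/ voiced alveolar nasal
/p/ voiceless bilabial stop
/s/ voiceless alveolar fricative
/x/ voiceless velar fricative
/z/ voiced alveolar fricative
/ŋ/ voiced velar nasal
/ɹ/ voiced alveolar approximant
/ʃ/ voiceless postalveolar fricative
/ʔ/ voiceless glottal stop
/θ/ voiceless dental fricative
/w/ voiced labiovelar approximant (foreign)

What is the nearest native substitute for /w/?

j

/j/ is closest: same manner (approximant), place distance 2 (labiovelar→palatal), same voicing; total 2. Next closest is /ɹ/ at distance 4.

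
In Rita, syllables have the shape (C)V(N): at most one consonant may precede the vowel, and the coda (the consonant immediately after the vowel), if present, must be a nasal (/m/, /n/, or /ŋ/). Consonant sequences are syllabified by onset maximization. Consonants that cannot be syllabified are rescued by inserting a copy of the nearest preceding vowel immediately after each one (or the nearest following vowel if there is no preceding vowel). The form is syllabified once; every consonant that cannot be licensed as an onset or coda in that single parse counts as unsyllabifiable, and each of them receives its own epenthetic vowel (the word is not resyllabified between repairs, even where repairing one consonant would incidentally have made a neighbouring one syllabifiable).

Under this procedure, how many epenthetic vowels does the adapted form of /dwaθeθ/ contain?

The unsyllabifiable consonants are /d/, /θ/; each receives one epenthetic vowel.

2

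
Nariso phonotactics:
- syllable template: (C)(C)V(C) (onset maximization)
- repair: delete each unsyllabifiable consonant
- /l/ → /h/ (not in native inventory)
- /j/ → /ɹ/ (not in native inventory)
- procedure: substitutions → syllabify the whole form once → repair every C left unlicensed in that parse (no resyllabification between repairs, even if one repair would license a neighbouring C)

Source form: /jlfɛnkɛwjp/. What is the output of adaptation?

Substitution: /j/ → /ɹ/, /l/ → /h/, giving /ɹhfɛnkɛwɹp/.
The consonants /ɹ/, /ɹ/, /p/ cannot be parsed into a legal (C)(C)V(C) syllable (at most one coda consonant is licensed; onsets may contain at most 2 consonants).
Deleting the stranded consonants removes /ɹ/, /ɹ/, /p/.

hfɛnkɛw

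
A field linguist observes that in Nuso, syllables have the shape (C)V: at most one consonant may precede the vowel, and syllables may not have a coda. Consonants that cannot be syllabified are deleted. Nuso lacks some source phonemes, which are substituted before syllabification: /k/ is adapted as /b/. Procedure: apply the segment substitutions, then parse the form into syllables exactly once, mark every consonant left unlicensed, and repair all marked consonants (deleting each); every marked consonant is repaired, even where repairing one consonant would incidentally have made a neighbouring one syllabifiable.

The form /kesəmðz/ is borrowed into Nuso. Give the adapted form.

besə

Substitution: /k/ → /b/, giving /besəmðz/.
The consonants /m/, /ð/, /z/ cannot be parsed into a legal (C)V syllable (no codas are permitted; onsets are limited to one consonant).
Deletion applies to /m/, /ð/, /z/.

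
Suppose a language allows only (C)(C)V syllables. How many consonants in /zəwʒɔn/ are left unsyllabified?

1

The consonants /n/ cannot be parsed into a legal (C)(C)V syllable (no codas are permitted; onsets may contain at most 2 consonants).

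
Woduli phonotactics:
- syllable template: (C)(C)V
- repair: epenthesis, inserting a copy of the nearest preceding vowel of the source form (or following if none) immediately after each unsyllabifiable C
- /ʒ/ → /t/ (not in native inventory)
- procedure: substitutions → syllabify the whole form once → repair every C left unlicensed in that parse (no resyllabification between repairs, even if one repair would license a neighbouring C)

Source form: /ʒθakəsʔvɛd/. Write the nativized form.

Substitution: /ʒ/ → /t/, giving /tθakəsʔvɛd/.
Syllabifying with onset maximization leaves /s/, /d/ stranded (no codas are permitted; onsets may contain at most 2 consonants).
Each unlicensed consonant becomes the onset of a new syllable: /s/ → /sə/, /d/ → /dɛ/.

tθakəsəʔvɛdɛ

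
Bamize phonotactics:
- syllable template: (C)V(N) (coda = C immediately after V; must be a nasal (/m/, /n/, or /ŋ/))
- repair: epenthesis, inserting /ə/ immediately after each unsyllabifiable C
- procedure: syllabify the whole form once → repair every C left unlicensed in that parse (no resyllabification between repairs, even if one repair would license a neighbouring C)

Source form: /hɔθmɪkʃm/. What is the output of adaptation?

Under (C)V(N), the unsyllabifiable consonants are /θ/, /k/, /ʃ/, /m/ (only a nasal (/m/, /n/, or /ŋ/) is licensed in coda position; onsets are limited to one consonant).
Epenthesis after each stranded consonant: /θ/ → /θə/, /k/ → /kə/, /ʃ/ → /ʃə/, /m/ → /mə/.

hɔθəmɪkəʃəmə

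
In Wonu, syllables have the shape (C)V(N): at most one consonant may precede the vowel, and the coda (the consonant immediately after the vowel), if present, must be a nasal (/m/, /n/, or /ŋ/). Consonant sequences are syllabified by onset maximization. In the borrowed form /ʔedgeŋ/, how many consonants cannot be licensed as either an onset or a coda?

Syllabifying with onset maximization leaves /d/ stranded (only a nasal (/m/, /n/, or /ŋ/) is licensed in coda position; onsets are limited to one consonant).

1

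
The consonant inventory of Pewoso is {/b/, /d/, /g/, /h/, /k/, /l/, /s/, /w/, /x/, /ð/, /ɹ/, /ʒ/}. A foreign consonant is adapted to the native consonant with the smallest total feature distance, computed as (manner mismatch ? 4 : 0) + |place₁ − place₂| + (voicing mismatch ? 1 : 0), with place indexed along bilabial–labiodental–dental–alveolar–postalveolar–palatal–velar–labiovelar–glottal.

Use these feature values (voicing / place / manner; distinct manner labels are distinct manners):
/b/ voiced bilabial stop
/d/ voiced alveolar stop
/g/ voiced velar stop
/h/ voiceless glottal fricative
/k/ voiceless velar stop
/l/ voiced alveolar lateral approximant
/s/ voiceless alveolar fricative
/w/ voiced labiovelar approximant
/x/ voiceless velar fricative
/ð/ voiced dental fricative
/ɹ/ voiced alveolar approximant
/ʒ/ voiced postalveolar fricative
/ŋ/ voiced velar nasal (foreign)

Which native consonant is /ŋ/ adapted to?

g

/g/ is closest: manner differs (nasal→stop, +4), place distance 0 (velar→velar), same voicing; total 4. Next closest is /k/ at distance 5.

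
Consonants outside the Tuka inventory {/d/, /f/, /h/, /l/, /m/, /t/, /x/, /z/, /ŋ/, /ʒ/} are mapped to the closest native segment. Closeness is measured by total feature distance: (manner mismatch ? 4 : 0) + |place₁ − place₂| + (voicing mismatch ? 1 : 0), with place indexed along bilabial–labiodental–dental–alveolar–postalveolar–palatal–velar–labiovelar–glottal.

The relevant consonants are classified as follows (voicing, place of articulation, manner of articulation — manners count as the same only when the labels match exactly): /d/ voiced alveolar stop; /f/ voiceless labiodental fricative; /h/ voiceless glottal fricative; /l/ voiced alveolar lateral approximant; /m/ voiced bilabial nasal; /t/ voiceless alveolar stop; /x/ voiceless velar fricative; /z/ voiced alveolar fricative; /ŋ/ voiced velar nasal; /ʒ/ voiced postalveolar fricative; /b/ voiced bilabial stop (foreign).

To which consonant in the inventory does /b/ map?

/d/ is closest: same manner (stop), place distance 3 (bilabial→alveolar), same voicing; total 3. Next closest is /m/ at distance 4.

d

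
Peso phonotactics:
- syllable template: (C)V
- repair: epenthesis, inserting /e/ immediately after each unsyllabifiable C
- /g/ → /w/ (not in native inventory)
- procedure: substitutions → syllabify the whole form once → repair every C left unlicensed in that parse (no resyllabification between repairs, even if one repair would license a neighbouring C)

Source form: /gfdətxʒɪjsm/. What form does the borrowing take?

Substitution: /g/ → /w/, giving /wfdətxʒɪjsm/.
Syllabifying with onset maximization leaves /w/, /f/, /t/, /x/, /j/, /s/, /m/ stranded (no codas are permitted; onsets are limited to one consonant).
Epenthesis after each stranded consonant: /w/ → /we/, /f/ → /fe/, /t/ → /te/, /x/ → /xe/, /j/ → /je/, /s/ → /se/, /m/ → /me/.

wefedətexeʒɪjeseme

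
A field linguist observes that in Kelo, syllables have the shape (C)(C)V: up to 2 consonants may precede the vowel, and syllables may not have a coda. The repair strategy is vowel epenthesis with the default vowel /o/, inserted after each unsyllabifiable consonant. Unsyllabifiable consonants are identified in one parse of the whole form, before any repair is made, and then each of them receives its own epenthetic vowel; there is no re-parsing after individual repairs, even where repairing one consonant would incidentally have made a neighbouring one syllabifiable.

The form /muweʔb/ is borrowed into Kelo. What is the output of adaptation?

muweʔobo

Syllabifying with onset maximization leaves /ʔ/, /b/ stranded (no codas are permitted; onsets may contain at most 2 consonants).
Inserting the epenthetic vowel yields /ʔ/ → /ʔo/, /b/ → /bo/.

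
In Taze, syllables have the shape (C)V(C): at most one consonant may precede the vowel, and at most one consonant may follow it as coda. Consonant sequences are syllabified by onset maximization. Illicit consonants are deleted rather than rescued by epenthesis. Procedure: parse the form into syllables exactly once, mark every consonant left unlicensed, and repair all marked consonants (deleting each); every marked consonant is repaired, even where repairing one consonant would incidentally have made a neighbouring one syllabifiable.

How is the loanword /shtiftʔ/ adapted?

Syllabifying with onset maximization leaves /s/, /h/, /t/, /ʔ/ stranded (at most one coda consonant is licensed; onsets are limited to one consonant).
Each unlicensed consonant is deleted: /s/, /h/, /t/, /ʔ/.

tif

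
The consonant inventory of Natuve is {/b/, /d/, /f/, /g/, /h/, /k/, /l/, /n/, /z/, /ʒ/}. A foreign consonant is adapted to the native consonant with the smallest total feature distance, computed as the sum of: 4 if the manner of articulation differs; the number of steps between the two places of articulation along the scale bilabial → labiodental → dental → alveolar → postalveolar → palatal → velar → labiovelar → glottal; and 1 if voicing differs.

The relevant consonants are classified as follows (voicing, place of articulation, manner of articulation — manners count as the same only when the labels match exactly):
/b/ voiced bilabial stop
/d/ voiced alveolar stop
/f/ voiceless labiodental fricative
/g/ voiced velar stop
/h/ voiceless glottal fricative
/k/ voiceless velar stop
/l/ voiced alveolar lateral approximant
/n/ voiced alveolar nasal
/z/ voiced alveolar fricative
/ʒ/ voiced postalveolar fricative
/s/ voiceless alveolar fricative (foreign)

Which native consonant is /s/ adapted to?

z

/z/ is closest: same manner (fricative), place distance 0 (alveolar→alveolar), voicing differs (+1); total 1. Next closest is /f/ at distance 2.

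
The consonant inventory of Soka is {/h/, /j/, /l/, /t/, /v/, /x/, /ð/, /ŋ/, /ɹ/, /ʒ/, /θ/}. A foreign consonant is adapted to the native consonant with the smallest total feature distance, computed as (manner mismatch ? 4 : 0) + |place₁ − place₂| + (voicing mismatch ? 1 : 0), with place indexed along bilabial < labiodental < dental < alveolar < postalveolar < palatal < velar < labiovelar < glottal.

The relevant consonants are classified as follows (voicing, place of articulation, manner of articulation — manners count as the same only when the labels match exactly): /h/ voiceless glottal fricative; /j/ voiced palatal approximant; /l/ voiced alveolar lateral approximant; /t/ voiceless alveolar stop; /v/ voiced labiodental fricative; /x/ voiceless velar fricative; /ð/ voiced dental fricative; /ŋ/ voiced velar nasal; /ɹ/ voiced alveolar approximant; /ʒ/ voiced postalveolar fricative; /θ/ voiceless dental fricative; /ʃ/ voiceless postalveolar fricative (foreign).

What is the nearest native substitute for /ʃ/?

/ʒ/ is closest: same manner (fricative), place distance 0 (postalveolar→postalveolar), voicing differs (+1); total 1. Next closest is /x/ at distance 2.

ʒ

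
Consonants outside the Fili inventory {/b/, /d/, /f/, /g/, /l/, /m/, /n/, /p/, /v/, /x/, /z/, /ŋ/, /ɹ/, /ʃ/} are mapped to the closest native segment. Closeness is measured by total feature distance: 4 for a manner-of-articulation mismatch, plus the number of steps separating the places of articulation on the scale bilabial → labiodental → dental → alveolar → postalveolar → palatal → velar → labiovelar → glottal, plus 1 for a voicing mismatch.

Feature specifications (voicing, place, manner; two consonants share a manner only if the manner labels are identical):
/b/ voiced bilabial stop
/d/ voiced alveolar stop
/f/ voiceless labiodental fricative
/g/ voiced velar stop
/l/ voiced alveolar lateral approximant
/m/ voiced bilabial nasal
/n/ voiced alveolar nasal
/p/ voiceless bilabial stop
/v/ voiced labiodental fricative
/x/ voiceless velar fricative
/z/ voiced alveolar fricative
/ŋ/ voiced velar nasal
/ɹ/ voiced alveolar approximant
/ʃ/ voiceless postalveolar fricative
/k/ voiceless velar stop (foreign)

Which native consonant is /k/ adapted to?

g

/g/ is closest: same manner (stop), place distance 0 (velar→velar), voicing differs (+1); total 1. Next closest is /d/ at distance 4.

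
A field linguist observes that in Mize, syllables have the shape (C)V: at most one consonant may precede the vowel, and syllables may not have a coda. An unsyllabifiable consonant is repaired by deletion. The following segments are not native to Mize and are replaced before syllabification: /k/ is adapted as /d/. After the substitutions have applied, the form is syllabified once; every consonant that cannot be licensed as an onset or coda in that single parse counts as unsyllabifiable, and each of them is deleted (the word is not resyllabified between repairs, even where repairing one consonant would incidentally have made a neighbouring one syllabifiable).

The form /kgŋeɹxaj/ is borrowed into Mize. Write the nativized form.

ŋexa

Substitution: /k/ → /d/, giving /dgŋeɹxaj/.
Syllabifying with onset maximization leaves /d/, /g/, /ɹ/, /j/ stranded (no codas are permitted; onsets are limited to one consonant).
Deleting the stranded consonants removes /d/, /g/, /ɹ/, /j/.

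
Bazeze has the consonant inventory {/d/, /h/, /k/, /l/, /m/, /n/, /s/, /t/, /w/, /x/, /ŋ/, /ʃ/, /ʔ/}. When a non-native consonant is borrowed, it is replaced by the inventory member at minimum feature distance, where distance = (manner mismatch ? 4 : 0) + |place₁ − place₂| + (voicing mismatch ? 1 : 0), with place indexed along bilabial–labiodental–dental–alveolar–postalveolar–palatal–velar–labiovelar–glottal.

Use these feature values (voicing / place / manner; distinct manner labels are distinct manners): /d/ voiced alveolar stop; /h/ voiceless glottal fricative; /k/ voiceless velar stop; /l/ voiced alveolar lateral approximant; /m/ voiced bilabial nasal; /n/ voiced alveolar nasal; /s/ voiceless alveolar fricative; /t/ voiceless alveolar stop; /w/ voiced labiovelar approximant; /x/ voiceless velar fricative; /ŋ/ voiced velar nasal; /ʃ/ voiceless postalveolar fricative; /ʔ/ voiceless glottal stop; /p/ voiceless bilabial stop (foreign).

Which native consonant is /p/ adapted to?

/t/ is closest: same manner (stop), place distance 3 (bilabial→alveolar), same voicing; total 3. Next closest is /d/ at distance 4.

t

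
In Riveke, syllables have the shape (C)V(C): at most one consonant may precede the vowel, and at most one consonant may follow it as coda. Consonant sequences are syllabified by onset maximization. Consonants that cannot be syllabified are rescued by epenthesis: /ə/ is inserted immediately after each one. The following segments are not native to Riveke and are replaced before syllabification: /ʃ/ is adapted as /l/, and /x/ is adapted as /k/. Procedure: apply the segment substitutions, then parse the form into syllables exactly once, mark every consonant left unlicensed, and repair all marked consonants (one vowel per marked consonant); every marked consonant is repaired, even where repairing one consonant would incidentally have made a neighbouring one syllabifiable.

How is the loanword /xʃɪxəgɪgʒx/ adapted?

kəlɪkəgɪgʒəkə

Substitution: /x/ → /k/, /ʃ/ → /l/, giving /klɪkəgɪgʒk/.
The consonants /k/, /ʒ/, /k/ cannot be parsed into a legal (C)V(C) syllable (at most one coda consonant is licensed; onsets are limited to one consonant).
Inserting the epenthetic vowel yields /k/ → /kə/, /ʒ/ → /ʒə/, /k/ → /kə/.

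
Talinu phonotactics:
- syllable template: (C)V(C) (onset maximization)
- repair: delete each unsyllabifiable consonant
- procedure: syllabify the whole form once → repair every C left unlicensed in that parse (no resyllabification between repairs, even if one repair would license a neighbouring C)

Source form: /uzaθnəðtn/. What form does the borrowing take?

uzaθnəð

Under (C)V(C), the unsyllabifiable consonants are /t/, /n/ (at most one coda consonant is licensed; onsets are limited to one consonant).
Each unlicensed consonant is deleted: /t/, /n/.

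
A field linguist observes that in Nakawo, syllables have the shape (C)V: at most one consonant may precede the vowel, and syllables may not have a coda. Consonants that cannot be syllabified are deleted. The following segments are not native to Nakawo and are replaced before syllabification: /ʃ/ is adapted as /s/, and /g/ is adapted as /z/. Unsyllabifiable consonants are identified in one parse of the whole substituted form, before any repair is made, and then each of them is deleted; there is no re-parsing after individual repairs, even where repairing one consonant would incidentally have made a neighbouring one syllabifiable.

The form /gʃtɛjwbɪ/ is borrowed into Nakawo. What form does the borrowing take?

tɛbɪ

Substitution: /g/ → /z/, /ʃ/ → /s/, giving /zstɛjwbɪ/.
Syllabifying with onset maximization leaves /z/, /s/, /j/, /w/ stranded (no codas are permitted; onsets are limited to one consonant).
Deleting the stranded consonants removes /z/, /s/, /j/, /w/.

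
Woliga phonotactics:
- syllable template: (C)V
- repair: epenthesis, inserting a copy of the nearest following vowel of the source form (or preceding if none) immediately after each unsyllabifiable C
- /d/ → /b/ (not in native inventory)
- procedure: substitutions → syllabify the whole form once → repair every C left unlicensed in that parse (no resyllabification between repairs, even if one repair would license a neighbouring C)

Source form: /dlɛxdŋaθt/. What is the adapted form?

Substitution: /d/ → /b/, giving /blɛxbŋaθt/.
Syllabifying with onset maximization leaves /b/, /x/, /b/, /θ/, /t/ stranded (no codas are permitted; onsets are limited to one consonant).
Epenthesis after each stranded consonant: /b/ → /bɛ/, /x/ → /xa/, /b/ → /ba/, /θ/ → /θa/, /t/ → /ta/.

bɛlɛxabaŋaθata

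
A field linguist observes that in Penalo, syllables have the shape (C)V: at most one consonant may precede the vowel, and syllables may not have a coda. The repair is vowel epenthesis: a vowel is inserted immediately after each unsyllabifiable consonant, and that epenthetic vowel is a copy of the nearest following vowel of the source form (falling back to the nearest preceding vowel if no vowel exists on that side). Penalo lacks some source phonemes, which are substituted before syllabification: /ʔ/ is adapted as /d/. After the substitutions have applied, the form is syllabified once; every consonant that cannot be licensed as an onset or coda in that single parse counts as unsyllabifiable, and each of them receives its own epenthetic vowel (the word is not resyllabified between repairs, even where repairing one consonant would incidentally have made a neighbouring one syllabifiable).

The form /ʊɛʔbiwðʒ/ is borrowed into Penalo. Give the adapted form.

Substitution: /ʔ/ → /d/, giving /ʊɛdbiwðʒ/.
Syllabifying with onset maximization leaves /d/, /w/, /ð/, /ʒ/ stranded (no codas are permitted; onsets are limited to one consonant).
Each unlicensed consonant becomes the onset of a new syllable: /d/ → /di/, /w/ → /wi/, /ð/ → /ði/, /ʒ/ → /ʒi/.

ʊɛdibiwiðiʒi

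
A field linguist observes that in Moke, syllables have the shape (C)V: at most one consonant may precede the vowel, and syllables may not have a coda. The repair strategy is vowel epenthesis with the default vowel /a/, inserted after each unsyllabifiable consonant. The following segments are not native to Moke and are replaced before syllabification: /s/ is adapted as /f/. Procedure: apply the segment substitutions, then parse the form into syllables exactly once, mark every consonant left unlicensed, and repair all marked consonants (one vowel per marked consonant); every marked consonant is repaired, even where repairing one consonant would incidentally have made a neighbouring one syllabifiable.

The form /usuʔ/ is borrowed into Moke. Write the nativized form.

ufuʔa

Substitution: /s/ → /f/, giving /ufuʔ/.
Under (C)V, the unsyllabifiable consonants are /ʔ/ (no codas are permitted; onsets are limited to one consonant).
Epenthesis after each stranded consonant: /ʔ/ → /ʔa/.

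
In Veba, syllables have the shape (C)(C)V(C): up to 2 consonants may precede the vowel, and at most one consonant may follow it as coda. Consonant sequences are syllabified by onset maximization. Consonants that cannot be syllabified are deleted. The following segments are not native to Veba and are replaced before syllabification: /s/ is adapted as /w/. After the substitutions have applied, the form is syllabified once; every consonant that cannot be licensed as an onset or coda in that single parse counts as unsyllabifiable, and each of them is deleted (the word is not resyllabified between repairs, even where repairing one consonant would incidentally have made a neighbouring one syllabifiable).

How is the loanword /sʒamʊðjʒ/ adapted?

wʒamʊð

Substitution: /s/ → /w/, giving /wʒamʊðjʒ/.
The consonants /j/, /ʒ/ cannot be parsed into a legal (C)(C)V(C) syllable (at most one coda consonant is licensed; onsets may contain at most 2 consonants).
Deleting the stranded consonants removes /j/, /ʒ/.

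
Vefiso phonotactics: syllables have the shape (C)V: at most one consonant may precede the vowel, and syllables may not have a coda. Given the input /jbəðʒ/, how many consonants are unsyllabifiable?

Under (C)V, the unsyllabifiable consonants are /j/, /ð/, /ʒ/ (no codas are permitted; onsets are limited to one consonant).

3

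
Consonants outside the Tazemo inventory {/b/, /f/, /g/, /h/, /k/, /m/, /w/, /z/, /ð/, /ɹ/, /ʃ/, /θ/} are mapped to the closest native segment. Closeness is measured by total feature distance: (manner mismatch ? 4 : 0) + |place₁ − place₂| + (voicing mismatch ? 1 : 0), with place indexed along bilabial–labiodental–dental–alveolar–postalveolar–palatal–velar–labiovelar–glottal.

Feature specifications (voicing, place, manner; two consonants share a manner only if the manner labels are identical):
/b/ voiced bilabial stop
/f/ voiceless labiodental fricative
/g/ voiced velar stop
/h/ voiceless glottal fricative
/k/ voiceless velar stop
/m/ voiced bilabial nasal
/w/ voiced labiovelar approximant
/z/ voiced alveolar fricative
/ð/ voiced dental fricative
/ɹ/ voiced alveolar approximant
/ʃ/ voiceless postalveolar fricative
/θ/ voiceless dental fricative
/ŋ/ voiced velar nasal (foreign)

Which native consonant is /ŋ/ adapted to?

/g/ is closest: manner differs (nasal→stop, +4), place distance 0 (velar→velar), same voicing; total 4. Next closest is /k/ at distance 5.

g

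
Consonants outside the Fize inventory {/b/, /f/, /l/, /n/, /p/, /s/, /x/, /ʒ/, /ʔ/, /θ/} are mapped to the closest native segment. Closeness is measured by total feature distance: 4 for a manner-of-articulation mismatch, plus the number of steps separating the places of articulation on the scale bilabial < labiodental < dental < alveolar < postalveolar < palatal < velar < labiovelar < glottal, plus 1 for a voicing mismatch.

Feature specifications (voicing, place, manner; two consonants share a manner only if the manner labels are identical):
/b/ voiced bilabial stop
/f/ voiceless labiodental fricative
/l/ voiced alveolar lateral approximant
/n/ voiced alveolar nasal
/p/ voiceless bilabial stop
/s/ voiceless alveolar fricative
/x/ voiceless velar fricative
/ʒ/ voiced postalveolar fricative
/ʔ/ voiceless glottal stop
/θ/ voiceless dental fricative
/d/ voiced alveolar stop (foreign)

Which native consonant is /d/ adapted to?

/b/ is closest: same manner (stop), place distance 3 (alveolar→bilabial), same voicing; total 3. Next closest is /l/ at distance 4.

b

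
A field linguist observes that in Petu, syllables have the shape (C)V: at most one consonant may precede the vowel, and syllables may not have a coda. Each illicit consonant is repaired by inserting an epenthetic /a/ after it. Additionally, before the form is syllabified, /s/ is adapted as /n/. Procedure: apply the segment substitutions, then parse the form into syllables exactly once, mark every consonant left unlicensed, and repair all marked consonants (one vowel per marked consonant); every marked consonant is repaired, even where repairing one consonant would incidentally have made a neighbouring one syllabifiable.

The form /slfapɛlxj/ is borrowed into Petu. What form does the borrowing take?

nalafapɛlaxaja

Substitution: /s/ → /n/, giving /nlfapɛlxj/.
The consonants /n/, /l/, /l/, /x/, /j/ cannot be parsed into a legal (C)V syllable (no codas are permitted; onsets are limited to one consonant).
Inserting the epenthetic vowel yields /n/ → /na/, /l/ → /la/, /l/ → /la/, /x/ → /xa/, /j/ → /ja/.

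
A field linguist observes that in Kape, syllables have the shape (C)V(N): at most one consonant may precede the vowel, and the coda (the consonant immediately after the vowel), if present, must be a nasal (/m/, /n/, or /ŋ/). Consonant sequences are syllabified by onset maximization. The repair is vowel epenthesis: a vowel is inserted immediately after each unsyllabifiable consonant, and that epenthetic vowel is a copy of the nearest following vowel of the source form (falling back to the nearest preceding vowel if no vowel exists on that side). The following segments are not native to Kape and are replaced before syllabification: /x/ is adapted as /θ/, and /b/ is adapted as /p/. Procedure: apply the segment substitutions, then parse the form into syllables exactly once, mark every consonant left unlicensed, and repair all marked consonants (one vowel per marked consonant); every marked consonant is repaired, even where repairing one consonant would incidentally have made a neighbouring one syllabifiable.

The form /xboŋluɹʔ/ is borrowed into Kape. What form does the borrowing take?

Substitution: /x/ → /θ/, /b/ → /p/, giving /θpoŋluɹʔ/.
The consonants /θ/, /ɹ/, /ʔ/ cannot be parsed into a legal (C)V(N) syllable (only a nasal (/m/, /n/, or /ŋ/) is licensed in coda position; onsets are limited to one consonant).
Epenthesis after each stranded consonant: /θ/ → /θo/, /ɹ/ → /ɹu/, /ʔ/ → /ʔu/.

θopoŋluɹuʔu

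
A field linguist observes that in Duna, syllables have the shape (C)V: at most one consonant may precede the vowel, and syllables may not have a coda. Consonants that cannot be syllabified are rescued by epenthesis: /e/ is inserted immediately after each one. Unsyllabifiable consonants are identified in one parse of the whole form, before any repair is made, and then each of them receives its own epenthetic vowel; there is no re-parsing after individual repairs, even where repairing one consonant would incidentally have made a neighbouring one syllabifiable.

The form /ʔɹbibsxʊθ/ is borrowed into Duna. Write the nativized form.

Under (C)V, the unsyllabifiable consonants are /ʔ/, /ɹ/, /b/, /s/, /θ/ (no codas are permitted; onsets are limited to one consonant).
Each unlicensed consonant becomes the onset of a new syllable: /ʔ/ → /ʔe/, /ɹ/ → /ɹe/, /b/ → /be/, /s/ → /se/, /θ/ → /θe/.

ʔeɹebibesexʊθe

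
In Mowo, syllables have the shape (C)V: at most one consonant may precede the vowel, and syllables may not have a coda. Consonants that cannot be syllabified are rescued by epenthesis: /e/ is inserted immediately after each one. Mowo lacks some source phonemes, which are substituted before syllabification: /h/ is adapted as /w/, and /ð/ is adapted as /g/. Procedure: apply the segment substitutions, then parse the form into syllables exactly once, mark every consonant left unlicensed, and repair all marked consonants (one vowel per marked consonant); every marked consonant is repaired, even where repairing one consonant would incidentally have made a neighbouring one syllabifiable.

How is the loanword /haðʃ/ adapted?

wageʃe

Substitution: /h/ → /w/, /ð/ → /g/, giving /wagʃ/.
The consonants /g/, /ʃ/ cannot be parsed into a legal (C)V syllable (no codas are permitted; onsets are limited to one consonant).
Inserting the epenthetic vowel yields /g/ → /ge/, /ʃ/ → /ʃe/.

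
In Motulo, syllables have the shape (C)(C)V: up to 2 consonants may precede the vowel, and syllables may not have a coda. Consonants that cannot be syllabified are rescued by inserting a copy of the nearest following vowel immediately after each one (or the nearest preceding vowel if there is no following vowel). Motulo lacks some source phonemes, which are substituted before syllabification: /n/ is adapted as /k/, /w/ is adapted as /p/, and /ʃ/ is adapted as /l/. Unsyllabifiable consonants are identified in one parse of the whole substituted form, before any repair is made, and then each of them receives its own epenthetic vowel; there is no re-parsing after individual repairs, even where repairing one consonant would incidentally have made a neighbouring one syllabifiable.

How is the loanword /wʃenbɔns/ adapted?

Substitution: /w/ → /p/, /ʃ/ → /l/, /n/ → /k/, giving /plekbɔks/.
Syllabifying with onset maximization leaves /k/, /s/ stranded (no codas are permitted; onsets may contain at most 2 consonants).
Epenthesis after each stranded consonant: /k/ → /kɔ/, /s/ → /sɔ/.

plekbɔkɔsɔ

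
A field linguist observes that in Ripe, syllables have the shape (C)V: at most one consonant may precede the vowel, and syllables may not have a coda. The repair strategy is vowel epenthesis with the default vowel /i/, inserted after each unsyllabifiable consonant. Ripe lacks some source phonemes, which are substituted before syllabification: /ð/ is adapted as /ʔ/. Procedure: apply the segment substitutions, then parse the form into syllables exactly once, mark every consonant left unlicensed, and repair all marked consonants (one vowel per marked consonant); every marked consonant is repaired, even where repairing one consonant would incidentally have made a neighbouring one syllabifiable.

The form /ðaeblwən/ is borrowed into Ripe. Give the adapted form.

Substitution: /ð/ → /ʔ/, giving /ʔaeblwən/.
The consonants /b/, /l/, /n/ cannot be parsed into a legal (C)V syllable (no codas are permitted; onsets are limited to one consonant).
Epenthesis after each stranded consonant: /b/ → /bi/, /l/ → /li/, /n/ → /ni/.

ʔaebiliwəni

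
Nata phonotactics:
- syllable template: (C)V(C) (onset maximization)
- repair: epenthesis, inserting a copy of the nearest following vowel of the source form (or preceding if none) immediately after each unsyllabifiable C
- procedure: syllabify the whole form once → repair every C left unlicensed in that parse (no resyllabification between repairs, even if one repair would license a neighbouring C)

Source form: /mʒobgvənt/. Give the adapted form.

moʒobgəvəntə

The consonants /m/, /g/, /t/ cannot be parsed into a legal (C)V(C) syllable (at most one coda consonant is licensed; onsets are limited to one consonant).
Epenthesis after each stranded consonant: /m/ → /mo/, /g/ → /gə/, /t/ → /tə/.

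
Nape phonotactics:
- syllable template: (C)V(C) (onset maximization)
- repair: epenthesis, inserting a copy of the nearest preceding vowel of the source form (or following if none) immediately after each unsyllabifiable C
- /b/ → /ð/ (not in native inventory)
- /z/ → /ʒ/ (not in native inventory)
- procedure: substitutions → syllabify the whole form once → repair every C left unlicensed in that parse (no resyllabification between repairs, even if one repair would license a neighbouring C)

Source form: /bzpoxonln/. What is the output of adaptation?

Substitution: /b/ → /ð/, /z/ → /ʒ/, giving /ðʒpoxonln/.
The consonants /ð/, /ʒ/, /l/, /n/ cannot be parsed into a legal (C)V(C) syllable (at most one coda consonant is licensed; onsets are limited to one consonant).
Inserting the epenthetic vowel yields /ð/ → /ðo/, /ʒ/ → /ʒo/, /l/ → /lo/, /n/ → /no/.

ðoʒopoxonlono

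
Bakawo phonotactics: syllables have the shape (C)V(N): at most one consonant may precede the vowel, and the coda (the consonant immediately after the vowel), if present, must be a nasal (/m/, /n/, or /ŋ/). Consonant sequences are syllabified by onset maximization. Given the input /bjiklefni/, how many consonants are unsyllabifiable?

3

The consonants /b/, /k/, /f/ cannot be parsed into a legal (C)V(N) syllable (only a nasal (/m/, /n/, or /ŋ/) is licensed in coda position; onsets are limited to one consonant).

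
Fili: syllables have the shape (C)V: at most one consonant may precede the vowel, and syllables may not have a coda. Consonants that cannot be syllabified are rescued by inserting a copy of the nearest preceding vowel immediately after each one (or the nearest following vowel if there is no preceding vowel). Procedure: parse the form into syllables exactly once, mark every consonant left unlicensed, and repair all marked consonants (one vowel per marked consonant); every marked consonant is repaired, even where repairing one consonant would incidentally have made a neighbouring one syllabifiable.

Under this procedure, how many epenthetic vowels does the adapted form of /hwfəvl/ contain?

4

The unsyllabifiable consonants are /h/, /w/, /v/, /l/; each receives one epenthetic vowel.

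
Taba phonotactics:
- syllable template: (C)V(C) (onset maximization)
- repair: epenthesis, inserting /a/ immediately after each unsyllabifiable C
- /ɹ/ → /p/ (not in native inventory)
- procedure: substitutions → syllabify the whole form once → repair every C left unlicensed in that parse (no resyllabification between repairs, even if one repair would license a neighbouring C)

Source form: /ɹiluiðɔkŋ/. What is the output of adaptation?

piluiðɔkŋa

Substitution: /ɹ/ → /p/, giving /piluiðɔkŋ/.
Syllabifying with onset maximization leaves /ŋ/ stranded (at most one coda consonant is licensed; onsets are limited to one consonant).
Inserting the epenthetic vowel yields /ŋ/ → /ŋa/.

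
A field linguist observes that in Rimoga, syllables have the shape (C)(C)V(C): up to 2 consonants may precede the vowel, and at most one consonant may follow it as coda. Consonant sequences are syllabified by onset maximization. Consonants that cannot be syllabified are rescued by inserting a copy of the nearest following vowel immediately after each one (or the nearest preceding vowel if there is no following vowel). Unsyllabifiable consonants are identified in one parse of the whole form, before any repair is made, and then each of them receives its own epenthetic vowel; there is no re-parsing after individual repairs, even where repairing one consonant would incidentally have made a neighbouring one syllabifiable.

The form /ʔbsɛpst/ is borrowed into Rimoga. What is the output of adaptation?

The consonants /ʔ/, /s/, /t/ cannot be parsed into a legal (C)(C)V(C) syllable (at most one coda consonant is licensed; onsets may contain at most 2 consonants).
Epenthesis after each stranded consonant: /ʔ/ → /ʔɛ/, /s/ → /sɛ/, /t/ → /tɛ/.

ʔɛbsɛpsɛtɛ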